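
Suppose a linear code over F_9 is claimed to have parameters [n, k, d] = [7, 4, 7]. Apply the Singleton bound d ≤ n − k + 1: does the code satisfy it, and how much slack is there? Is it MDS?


Singleton RHS = n − k + 1 = 4, slack = -3, bound violated (no such code; not MDS).

Singleton bound: d ≤ n − k + 1.
Here n = 7, k = 4, so n − k + 1 = 4.
Given d = 7, check d ≤ 4: NO.
Slack = (n − k + 1) − d = -3.
The slack is negative: d = 7 exceeds n − k + 1 = 4 by 3, so the Singleton bound is violated and no linear [7, 4, 7]_9 code can exist. In particular it is not MDS (MDS requires d = n − k + 1 exactly).
Description: the claimed parameters are [7, 4, 7]_9; such a code would be impossible (violates the Singleton bound).


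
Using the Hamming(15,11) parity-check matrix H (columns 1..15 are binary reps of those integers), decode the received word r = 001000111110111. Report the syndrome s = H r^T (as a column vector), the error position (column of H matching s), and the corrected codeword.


s = (1, 0, 0, 0)^T, error position = 8, corrected codeword c = 001000101110111

Compute s = H r^T mod 2 one row at a time:
  s_1 = 1 + 1 + 1 + 1 + 0 + 1 + 1 + 1 = 7 ≡ 1 (mod 2).
  s_2 = 0 + 0 + 0 + 1 + 0 + 1 + 1 + 1 = 4 ≡ 0 (mod 2).
  s_3 = 0 + 1 + 0 + 1 + 1 + 1 + 1 + 1 = 6 ≡ 0 (mod 2).
  s_4 = 0 + 1 + 0 + 1 + 1 + 1 + 1 + 1 = 6 ≡ 0 (mod 2).
s = (1, 0, 0, 0)^T — this equals column 8 of H (binary 1000), so error is at position 8.
Correct: flip bit 8 of r = 001000111110111 to get c = 001000101110111.


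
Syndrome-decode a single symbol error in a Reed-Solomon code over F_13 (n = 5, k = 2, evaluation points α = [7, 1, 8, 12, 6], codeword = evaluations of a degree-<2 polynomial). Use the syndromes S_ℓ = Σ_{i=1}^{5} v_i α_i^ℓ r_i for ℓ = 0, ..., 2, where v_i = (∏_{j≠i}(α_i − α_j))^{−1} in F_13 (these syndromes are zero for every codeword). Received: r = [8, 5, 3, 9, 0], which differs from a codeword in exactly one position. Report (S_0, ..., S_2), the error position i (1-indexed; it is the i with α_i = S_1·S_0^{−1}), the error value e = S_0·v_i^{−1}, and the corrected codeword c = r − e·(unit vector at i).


S = (5, 5, 5), error at position 2, error magnitude e = 6, c = [8, 12, 3, 9, 0].

Step 1: column multipliers v_i = (∏_{j≠i}(α_i − α_j))^{−1} mod 13.
  i = 1 (α = 7): (7−1)(7−8)(7−12)(7−6) = 6·(−1)·(−5)·1 = 30 ≡ 4, so v_1 = 4^{−1} = 10 (mod 13).
  i = 2 (α = 1): (1−7)(1−8)(1−12)(1−6) = (−6)·(−7)·(−11)·(−5) = 2310 ≡ 9, so v_2 = 9^{−1} = 3 (mod 13).
  i = 3 (α = 8): (8−7)(8−1)(8−12)(8−6) = 1·7·(−4)·2 = −56 ≡ 9, so v_3 = 9^{−1} = 3 (mod 13).
  i = 4 (α = 12): (12−7)(12−1)(12−8)(12−6) = 5·11·4·6 = 1320 ≡ 7, so v_4 = 7^{−1} = 2 (mod 13).
  i = 5 (α = 6): (6−7)(6−1)(6−8)(6−12) = (−1)·5·(−2)·(−6) = −60 ≡ 5, so v_5 = 5^{−1} = 8 (mod 13).
  v = [10, 3, 3, 2, 8].
Step 2: syndromes of r = [8, 5, 3, 9, 0] (all sums mod 13).
  S_0 = Σ v_i r_i = 10·8 + 3·5 + 3·3 + 2·9 + 8·0 = 122 ≡ 5.
  S_1 = Σ v_i α_i r_i = 10·7·8 + 3·1·5 + 3·8·3 + 2·12·9 + 8·6·0 = 863 ≡ 5.
  α_i^2 mod 13 = [10, 1, 12, 1, 10].
  S_2 = Σ v_i α_i^2 r_i = 10·10·8 + 3·1·5 + 3·12·3 + 2·1·9 + 8·10·0 = 941 ≡ 5.
  S = (5, 5, 5) ≠ 0, so r is not a codeword (an error is present).
Step 3: locate the error. For a single error e at position i, S_ℓ = v_i·e·α_i^ℓ, so α_err = S_1/S_0.
  S_0^{−1} = 5^{−1} = 8 (mod 13), so α_err = 5·8 = 40 ≡ 1 = α_2. Error position i = 2.
  Consistency check: S_2/S_1 = 5·8 = 40 ≡ 1 = α_err ✓ (single-error assumption holds).
Step 4: error magnitude e = S_0/v_2 = S_0·∏_{j≠2}(α_2 − α_j) = 5·9 = 45 ≡ 6 (mod 13).
Step 5: correct position 2: c_2 = r_2 − e = 5 − 6 ≡ 12 (mod 13). Hence c = [8, 12, 3, 9, 0].
  Check: interpolating c through the α_i gives m(x) = 4 + 8·x (degree < 2) with m(α_i) = c_i for every i, so c is indeed a codeword.


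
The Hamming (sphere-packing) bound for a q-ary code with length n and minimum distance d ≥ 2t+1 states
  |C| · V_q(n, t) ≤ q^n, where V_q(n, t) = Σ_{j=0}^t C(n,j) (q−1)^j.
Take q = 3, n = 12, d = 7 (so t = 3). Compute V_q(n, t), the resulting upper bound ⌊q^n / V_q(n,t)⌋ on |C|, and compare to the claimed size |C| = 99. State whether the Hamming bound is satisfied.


V_q(n, t) = 2049, q^n = 531441, Hamming bound = 259, |C| = 99 ≤ bound (satisfied).

Step 1: Compute V_q(n, t) = Σ_{j=0}^3 C(n, j) (q−1)^j.
  j = 0: C(12,0)·(2)^0 = 1·1 = 1.
  j = 1: C(12,1)·(2)^1 = 12·2 = 24.
  j = 2: C(12,2)·(2)^2 = 66·4 = 264.
  j = 3: C(12,3)·(2)^3 = 220·8 = 1760.
  V_q(n, t) = 1 + 24 + 264 + 1760 = 2049.
Step 2: q^n = 3^12 = 531441.
Step 3: Hamming bound ⌊q^n / V_q(n,t)⌋ = ⌊531441/2049⌋ = 259.
Step 4: Compare |C| = 99 to 259: satisfied.
The claimed |C| lies below the Hamming bound.


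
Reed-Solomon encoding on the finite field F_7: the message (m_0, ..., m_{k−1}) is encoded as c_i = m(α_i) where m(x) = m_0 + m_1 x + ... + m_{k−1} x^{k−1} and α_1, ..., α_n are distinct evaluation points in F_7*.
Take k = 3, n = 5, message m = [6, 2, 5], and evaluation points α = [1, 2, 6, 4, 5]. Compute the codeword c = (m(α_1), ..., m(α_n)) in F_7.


c = [6, 2, 2, 3, 1]

Message polynomial: m(x) = 6 + 2·x + 5·x^2 (mod 7).
For each evaluation point α_i, compute m(α_i) mod 7:
  α_1 = 1: Horner steps 5 → 0 → 6, so m(1) = 6.
  α_2 = 2: Horner steps 5 → 5 → 2, so m(2) = 2.
  α_3 = 6: Horner steps 5 → 4 → 2, so m(6) = 2.
  α_4 = 4: Horner steps 5 → 1 → 3, so m(4) = 3.
  α_5 = 5: Horner steps 5 → 6 → 1, so m(5) = 1.
Codeword c = [6, 2, 2, 3, 1] ∈ F_7^5.


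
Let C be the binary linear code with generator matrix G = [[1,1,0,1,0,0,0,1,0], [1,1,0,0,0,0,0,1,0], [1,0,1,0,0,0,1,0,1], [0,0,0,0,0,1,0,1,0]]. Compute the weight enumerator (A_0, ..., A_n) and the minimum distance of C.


Weight distribution: A_0 = 1, A_1 = 1, A_2 = 1, A_3 = 3, A_4 = 3, A_5 = 3, A_6 = 3, A_7 = 1. Minimum distance d = 1.

Enumerate all 2^4 = 16 messages m ∈ F_2^4.
For each, compute codeword c = mG in F_2^9, then tally its weight.
  m = 0000 → c = 000000000, weight = 0.
  m = 1000 → c = 110100010, weight = 4.
  m = 0100 → c = 110000010, weight = 3.
  m = 1100 → c = 000100000, weight = 1.
  m = 0010 → c = 101000101, weight = 4.
  m = 1010 → c = 011100111, weight = 6.
  m = 0110 → c = 011000111, weight = 5.
  m = 1110 → c = 101100101, weight = 5.
  m = 0001 → c = 000001010, weight = 2.
  m = 1001 → c = 110101000, weight = 4.
  m = 0101 → c = 110001000, weight = 3.
  m = 1101 → c = 000101010, weight = 3.
  m = 0011 → c = 101001111, weight = 6.
  m = 1011 → c = 011101101, weight = 6.
  m = 0111 → c = 011001101, weight = 5.
  m = 1111 → c = 101101111, weight = 7.
Tally weights:
  weight 0: 1 codewords.
  weight 1: 1 codewords.
  weight 2: 1 codewords.
  weight 3: 3 codewords.
  weight 4: 3 codewords.
  weight 5: 3 codewords.
  weight 6: 3 codewords.
  weight 7: 1 codewords.
Minimum distance d = smallest w > 0 with A_w > 0 = 1.
Sanity: Σ A_w = 16 = 2^4 = 16 ✓.


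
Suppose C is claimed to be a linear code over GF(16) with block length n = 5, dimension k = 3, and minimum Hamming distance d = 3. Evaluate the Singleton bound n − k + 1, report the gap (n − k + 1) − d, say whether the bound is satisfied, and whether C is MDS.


Singleton RHS = n − k + 1 = 3, slack = 0, bound satisfied, MDS.

Singleton bound: d ≤ n − k + 1.
Here n = 5, k = 3, so n − k + 1 = 3.
Given d = 3, check d ≤ 3: YES.
Slack = (n − k + 1) − d = 0.
The code is MDS (slack = 0).
Description: the claimed parameters are [5, 3, 3]_16; such a code would be MDS (meets Singleton bound).


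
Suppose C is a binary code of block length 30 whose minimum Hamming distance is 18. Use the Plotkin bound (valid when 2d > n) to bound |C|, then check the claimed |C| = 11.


Plotkin bound M ≤ 6; given |C| = 11 > bound (violated).

Check applicability: 2d = 36, n = 30.
2d − n = 6 > 0, so Plotkin applies.
Compute d/(2d−n) = 18/6 ≈ 3.0000.
⌊d/(2d−n)⌋ = 3.
Plotkin bound: M ≤ 2·3 = 6.
Given |C| = 11, check: VIOLATED.
This |C| is above the Plotkin bound, so no binary code with n = 30, d = 18 and 11 codewords exists.


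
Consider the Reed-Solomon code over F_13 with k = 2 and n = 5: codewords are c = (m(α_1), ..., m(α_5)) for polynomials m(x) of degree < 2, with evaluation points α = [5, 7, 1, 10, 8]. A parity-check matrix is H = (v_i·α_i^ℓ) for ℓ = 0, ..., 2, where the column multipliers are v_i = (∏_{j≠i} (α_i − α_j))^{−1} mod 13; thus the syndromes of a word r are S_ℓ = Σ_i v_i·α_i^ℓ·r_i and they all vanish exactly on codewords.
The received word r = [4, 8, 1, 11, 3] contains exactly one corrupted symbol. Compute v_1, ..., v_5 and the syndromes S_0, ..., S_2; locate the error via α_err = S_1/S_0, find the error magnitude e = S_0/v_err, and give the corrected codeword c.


S = (10, 5, 9), error at position 2, error magnitude e = 9, c = [4, 12, 1, 11, 3].

Step 1: column multipliers v_i = (∏_{j≠i}(α_i − α_j))^{−1} mod 13.
  i = 1 (α = 5): (5−7)(5−1)(5−10)(5−8) = (−2)·4·(−5)·(−3) = −120 ≡ 10, so v_1 = 10^{−1} = 4 (mod 13).
  i = 2 (α = 7): (7−5)(7−1)(7−10)(7−8) = 2·6·(−3)·(−1) = 36 ≡ 10, so v_2 = 10^{−1} = 4 (mod 13).
  i = 3 (α = 1): (1−5)(1−7)(1−10)(1−8) = (−4)·(−6)·(−9)·(−7) = 1512 ≡ 4, so v_3 = 4^{−1} = 10 (mod 13).
  i = 4 (α = 10): (10−5)(10−7)(10−1)(10−8) = 5·3·9·2 = 270 ≡ 10, so v_4 = 10^{−1} = 4 (mod 13).
  i = 5 (α = 8): (8−5)(8−7)(8−1)(8−10) = 3·1·7·(−2) = −42 ≡ 10, so v_5 = 10^{−1} = 4 (mod 13).
  v = [4, 4, 10, 4, 4].
Step 2: syndromes of r = [4, 8, 1, 11, 3] (all sums mod 13).
  S_0 = Σ v_i r_i = 4·4 + 4·8 + 10·1 + 4·11 + 4·3 = 114 ≡ 10.
  S_1 = Σ v_i α_i r_i = 4·5·4 + 4·7·8 + 10·1·1 + 4·10·11 + 4·8·3 = 850 ≡ 5.
  α_i^2 mod 13 = [12, 10, 1, 9, 12].
  S_2 = Σ v_i α_i^2 r_i = 4·12·4 + 4·10·8 + 10·1·1 + 4·9·11 + 4·12·3 = 1062 ≡ 9.
  S = (10, 5, 9) ≠ 0, so r is not a codeword (an error is present).
Step 3: locate the error. For a single error e at position i, S_ℓ = v_i·e·α_i^ℓ, so α_err = S_1/S_0.
  S_0^{−1} = 10^{−1} = 4 (mod 13), so α_err = 5·4 = 20 ≡ 7 = α_2. Error position i = 2.
  Consistency check: S_2/S_1 = 9·8 = 72 ≡ 7 = α_err ✓ (single-error assumption holds).
Step 4: error magnitude e = S_0/v_2 = S_0·∏_{j≠2}(α_2 − α_j) = 10·10 = 100 ≡ 9 (mod 13).
Step 5: correct position 2: c_2 = r_2 − e = 8 − 9 ≡ 12 (mod 13). Hence c = [4, 12, 1, 11, 3].
  Check: interpolating c through the α_i gives m(x) = 10 + 4·x (degree < 2) with m(α_i) = c_i for every i, so c is indeed a codeword.


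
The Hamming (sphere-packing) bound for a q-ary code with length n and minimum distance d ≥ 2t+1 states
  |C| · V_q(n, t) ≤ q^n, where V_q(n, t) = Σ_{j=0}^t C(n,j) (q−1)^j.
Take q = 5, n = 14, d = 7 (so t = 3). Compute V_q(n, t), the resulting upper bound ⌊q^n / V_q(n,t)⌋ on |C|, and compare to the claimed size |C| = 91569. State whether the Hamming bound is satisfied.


V_q(n, t) = 24809, q^n = 6103515625, Hamming bound = 246020, |C| = 91569 ≤ bound (satisfied).

Step 1: Compute V_q(n, t) = Σ_{j=0}^3 C(n, j) (q−1)^j.
  j = 0: C(14,0)·(4)^0 = 1·1 = 1.
  j = 1: C(14,1)·(4)^1 = 14·4 = 56.
  j = 2: C(14,2)·(4)^2 = 91·16 = 1456.
  j = 3: C(14,3)·(4)^3 = 364·64 = 23296.
  V_q(n, t) = 1 + 56 + 1456 + 23296 = 24809.
Step 2: q^n = 5^14 = 6103515625.
Step 3: Hamming bound ⌊q^n / V_q(n,t)⌋ = ⌊6103515625/24809⌋ = 246020.
Step 4: Compare |C| = 91569 to 246020: satisfied.
The claimed |C| lies below the Hamming bound.


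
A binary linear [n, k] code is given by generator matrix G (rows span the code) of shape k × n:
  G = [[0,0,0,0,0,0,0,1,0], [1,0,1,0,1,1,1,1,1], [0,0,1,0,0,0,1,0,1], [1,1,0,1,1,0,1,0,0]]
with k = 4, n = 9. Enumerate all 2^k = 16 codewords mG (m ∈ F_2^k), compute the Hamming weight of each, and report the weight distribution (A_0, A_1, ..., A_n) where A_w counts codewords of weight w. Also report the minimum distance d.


Weight distribution: A_0 = 1, A_1 = 1, A_3 = 2, A_4 = 3, A_5 = 3, A_6 = 4, A_7 = 2. Minimum distance d = 1.

Enumerate all 2^4 = 16 messages m ∈ F_2^4.
For each, compute codeword c = mG in F_2^9, then tally its weight.
  m = 0000 → c = 000000000, weight = 0.
  m = 1000 → c = 000000010, weight = 1.
  m = 0100 → c = 101011111, weight = 7.
  m = 1100 → c = 101011101, weight = 6.
  m = 0010 → c = 001000101, weight = 3.
  m = 1010 → c = 001000111, weight = 4.
  m = 0110 → c = 100011010, weight = 4.
  m = 1110 → c = 100011000, weight = 3.
  m = 0001 → c = 110110100, weight = 5.
  m = 1001 → c = 110110110, weight = 6.
  m = 0101 → c = 011101011, weight = 6.
  m = 1101 → c = 011101001, weight = 5.
  m = 0011 → c = 111110001, weight = 6.
  m = 1011 → c = 111110011, weight = 7.
  m = 0111 → c = 010101110, weight = 5.
  m = 1111 → c = 010101100, weight = 4.
Tally weights:
  weight 0: 1 codewords.
  weight 1: 1 codewords.
  weight 3: 2 codewords.
  weight 4: 3 codewords.
  weight 5: 3 codewords.
  weight 6: 4 codewords.
  weight 7: 2 codewords.
Minimum distance d = smallest w > 0 with A_w > 0 = 1.
Sanity: Σ A_w = 16 = 2^4 = 16 ✓.


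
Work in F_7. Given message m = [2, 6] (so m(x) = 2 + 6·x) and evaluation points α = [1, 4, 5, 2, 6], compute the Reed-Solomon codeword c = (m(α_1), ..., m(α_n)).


c = [1, 5, 4, 0, 3]

Message polynomial: m(x) = 2 + 6·x (mod 7).
For each evaluation point α_i, compute m(α_i) mod 7:
  α_1 = 1: Horner steps 6 → 1, so m(1) = 1.
  α_2 = 4: Horner steps 6 → 5, so m(4) = 5.
  α_3 = 5: Horner steps 6 → 4, so m(5) = 4.
  α_4 = 2: Horner steps 6 → 0, so m(2) = 0.
  α_5 = 6: Horner steps 6 → 3, so m(6) = 3.
Codeword c = [1, 5, 4, 0, 3] ∈ F_7^5.


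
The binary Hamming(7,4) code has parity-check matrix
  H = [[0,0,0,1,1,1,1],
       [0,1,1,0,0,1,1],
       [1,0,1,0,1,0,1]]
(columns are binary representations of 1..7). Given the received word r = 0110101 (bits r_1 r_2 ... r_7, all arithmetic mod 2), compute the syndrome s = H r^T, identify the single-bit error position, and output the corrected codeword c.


s = (0, 1, 1)^T, error position = 3, corrected codeword c = 0100101

Compute s = H r^T mod 2 one row at a time:
  s_1 = 0 + 1 + 0 + 1 = 2 ≡ 0 (mod 2).
  s_2 = 1 + 1 + 0 + 1 = 3 ≡ 1 (mod 2).
  s_3 = 0 + 1 + 1 + 1 = 3 ≡ 1 (mod 2).
s = (0, 1, 1)^T — this equals column 3 of H (binary 011), so error is at position 3.
Correct: flip bit 3 of r = 0110101 to get c = 0100101.


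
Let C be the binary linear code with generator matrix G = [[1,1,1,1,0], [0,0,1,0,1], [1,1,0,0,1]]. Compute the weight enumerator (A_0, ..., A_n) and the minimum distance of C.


Weight distribution: A_0 = 1, A_1 = 1, A_2 = 1, A_3 = 3, A_4 = 2. Minimum distance d = 1.

Enumerate all 2^3 = 8 messages m ∈ F_2^3.
For each, compute codeword c = mG in F_2^5, then tally its weight.
  m = 000 → c = 00000, weight = 0.
  m = 100 → c = 11110, weight = 4.
  m = 010 → c = 00101, weight = 2.
  m = 110 → c = 11011, weight = 4.
  m = 001 → c = 11001, weight = 3.
  m = 101 → c = 00111, weight = 3.
  m = 011 → c = 11100, weight = 3.
  m = 111 → c = 00010, weight = 1.
Tally weights:
  weight 0: 1 codewords.
  weight 1: 1 codewords.
  weight 2: 1 codewords.
  weight 3: 3 codewords.
  weight 4: 2 codewords.
Minimum distance d = smallest w > 0 with A_w > 0 = 1.
Sanity: Σ A_w = 8 = 2^3 = 8 ✓.


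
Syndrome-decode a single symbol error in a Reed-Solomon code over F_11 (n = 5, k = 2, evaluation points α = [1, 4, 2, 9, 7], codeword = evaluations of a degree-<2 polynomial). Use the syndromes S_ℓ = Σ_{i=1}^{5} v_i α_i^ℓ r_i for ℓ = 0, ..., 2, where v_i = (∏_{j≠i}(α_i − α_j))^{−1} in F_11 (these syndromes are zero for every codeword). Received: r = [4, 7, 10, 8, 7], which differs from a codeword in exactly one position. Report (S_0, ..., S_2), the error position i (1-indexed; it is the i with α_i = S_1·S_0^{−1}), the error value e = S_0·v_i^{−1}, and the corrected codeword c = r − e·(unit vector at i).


S = (9, 3, 1), error at position 2, error magnitude e = 7, c = [4, 0, 10, 8, 7].

Step 1: column multipliers v_i = (∏_{j≠i}(α_i − α_j))^{−1} mod 11.
  i = 1 (α = 1): (1−4)(1−2)(1−9)(1−7) = (−3)·(−1)·(−8)·(−6) = 144 ≡ 1, so v_1 = 1^{−1} = 1 (mod 11).
  i = 2 (α = 4): (4−1)(4−2)(4−9)(4−7) = 3·2·(−5)·(−3) = 90 ≡ 2, so v_2 = 2^{−1} = 6 (mod 11).
  i = 3 (α = 2): (2−1)(2−4)(2−9)(2−7) = 1·(−2)·(−7)·(−5) = −70 ≡ 7, so v_3 = 7^{−1} = 8 (mod 11).
  i = 4 (α = 9): (9−1)(9−4)(9−2)(9−7) = 8·5·7·2 = 560 ≡ 10, so v_4 = 10^{−1} = 10 (mod 11).
  i = 5 (α = 7): (7−1)(7−4)(7−2)(7−9) = 6·3·5·(−2) = −180 ≡ 7, so v_5 = 7^{−1} = 8 (mod 11).
  v = [1, 6, 8, 10, 8].
Step 2: syndromes of r = [4, 7, 10, 8, 7] (all sums mod 11).
  S_0 = Σ v_i r_i = 1·4 + 6·7 + 8·10 + 10·8 + 8·7 = 262 ≡ 9.
  S_1 = Σ v_i α_i r_i = 1·1·4 + 6·4·7 + 8·2·10 + 10·9·8 + 8·7·7 = 1444 ≡ 3.
  α_i^2 mod 11 = [1, 5, 4, 4, 5].
  S_2 = Σ v_i α_i^2 r_i = 1·1·4 + 6·5·7 + 8·4·10 + 10·4·8 + 8·5·7 = 1134 ≡ 1.
  S = (9, 3, 1) ≠ 0, so r is not a codeword (an error is present).
Step 3: locate the error. For a single error e at position i, S_ℓ = v_i·e·α_i^ℓ, so α_err = S_1/S_0.
  S_0^{−1} = 9^{−1} = 5 (mod 11), so α_err = 3·5 = 15 ≡ 4 = α_2. Error position i = 2.
  Consistency check: S_2/S_1 = 1·4 = 4 ≡ 4 = α_err ✓ (single-error assumption holds).
Step 4: error magnitude e = S_0/v_2 = S_0·∏_{j≠2}(α_2 − α_j) = 9·2 = 18 ≡ 7 (mod 11).
Step 5: correct position 2: c_2 = r_2 − e = 7 − 7 ≡ 0 (mod 11). Hence c = [4, 0, 10, 8, 7].
  Check: interpolating c through the α_i gives m(x) = 9 + 6·x (degree < 2) with m(α_i) = c_i for every i, so c is indeed a codeword.


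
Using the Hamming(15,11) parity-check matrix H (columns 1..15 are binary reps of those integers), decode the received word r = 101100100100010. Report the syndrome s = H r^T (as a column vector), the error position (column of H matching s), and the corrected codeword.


s = (0, 1, 0, 1)^T, error position = 5, corrected codeword c = 101110100100010

Compute s = H r^T mod 2 one row at a time:
  s_1 = 0 + 0 + 1 + 0 + 0 + 0 + 1 + 0 = 2 ≡ 0 (mod 2).
  s_2 = 1 + 0 + 0 + 1 + 0 + 0 + 1 + 0 = 3 ≡ 1 (mod 2).
  s_3 = 0 + 1 + 0 + 1 + 1 + 0 + 1 + 0 = 4 ≡ 0 (mod 2).
  s_4 = 1 + 1 + 0 + 1 + 0 + 0 + 0 + 0 = 3 ≡ 1 (mod 2).
s = (0, 1, 0, 1)^T — this equals column 5 of H (binary 0101), so error is at position 5.
Correct: flip bit 5 of r = 101100100100010 to get c = 101110100100010.


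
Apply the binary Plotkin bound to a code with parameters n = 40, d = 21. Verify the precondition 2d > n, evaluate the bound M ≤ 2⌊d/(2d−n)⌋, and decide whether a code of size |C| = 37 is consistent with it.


Plotkin bound M ≤ 20; given |C| = 37 > bound (violated).

Check applicability: 2d = 42, n = 40.
2d − n = 2 > 0, so Plotkin applies.
Compute d/(2d−n) = 21/2 ≈ 10.5000.
⌊d/(2d−n)⌋ = 10.
Plotkin bound: M ≤ 2·10 = 20.
Given |C| = 37, check: VIOLATED.
This |C| is above the Plotkin bound, so no binary code with n = 40, d = 21 and 37 codewords exists.


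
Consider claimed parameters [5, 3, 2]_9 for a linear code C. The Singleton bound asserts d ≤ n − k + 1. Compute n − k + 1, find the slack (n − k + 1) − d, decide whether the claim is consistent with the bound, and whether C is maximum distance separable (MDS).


Singleton RHS = n − k + 1 = 3, slack = 1, bound satisfied, not MDS.

Singleton bound: d ≤ n − k + 1.
Here n = 5, k = 3, so n − k + 1 = 3.
Given d = 2, check d ≤ 3: YES.
Slack = (n − k + 1) − d = 1.
The code is NOT MDS (slack = 1 > 0).
Description: the claimed parameters are [5, 3, 2]_9; such a code would be non-MDS.


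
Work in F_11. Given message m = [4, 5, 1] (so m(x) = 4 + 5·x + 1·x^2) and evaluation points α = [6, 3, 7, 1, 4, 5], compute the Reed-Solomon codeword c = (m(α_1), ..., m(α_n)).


c = [4, 6, 0, 10, 7, 10]

Message polynomial: m(x) = 4 + 5·x + 1·x^2 (mod 11).
For each evaluation point α_i, compute m(α_i) mod 11:
  α_1 = 6: Horner steps 1 → 0 → 4, so m(6) = 4.
  α_2 = 3: Horner steps 1 → 8 → 6, so m(3) = 6.
  α_3 = 7: Horner steps 1 → 1 → 0, so m(7) = 0.
  α_4 = 1: Horner steps 1 → 6 → 10, so m(1) = 10.
  α_5 = 4: Horner steps 1 → 9 → 7, so m(4) = 7.
  α_6 = 5: Horner steps 1 → 10 → 10, so m(5) = 10.
Codeword c = [4, 6, 0, 10, 7, 10] ∈ F_11^6.


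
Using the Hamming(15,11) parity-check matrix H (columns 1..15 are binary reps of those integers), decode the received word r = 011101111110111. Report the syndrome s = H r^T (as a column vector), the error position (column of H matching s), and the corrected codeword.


s = (1, 0, 0, 0)^T, error position = 8, corrected codeword c = 011101101110111

Compute s = H r^T mod 2 one row at a time:
  s_1 = 1 + 1 + 1 + 1 + 0 + 1 + 1 + 1 = 7 ≡ 1 (mod 2).
  s_2 = 1 + 0 + 1 + 1 + 0 + 1 + 1 + 1 = 6 ≡ 0 (mod 2).
  s_3 = 1 + 1 + 1 + 1 + 1 + 1 + 1 + 1 = 8 ≡ 0 (mod 2).
  s_4 = 0 + 1 + 0 + 1 + 1 + 1 + 1 + 1 = 6 ≡ 0 (mod 2).
s = (1, 0, 0, 0)^T — this equals column 8 of H (binary 1000), so error is at position 8.
Correct: flip bit 8 of r = 011101111110111 to get c = 011101101110111.


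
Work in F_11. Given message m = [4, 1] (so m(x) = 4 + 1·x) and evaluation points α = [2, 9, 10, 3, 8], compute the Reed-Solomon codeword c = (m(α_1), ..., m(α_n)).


c = [6, 2, 3, 7, 1]

Message polynomial: m(x) = 4 + 1·x (mod 11).
For each evaluation point α_i, compute m(α_i) mod 11:
  α_1 = 2: Horner steps 1 → 6, so m(2) = 6.
  α_2 = 9: Horner steps 1 → 2, so m(9) = 2.
  α_3 = 10: Horner steps 1 → 3, so m(10) = 3.
  α_4 = 3: Horner steps 1 → 7, so m(3) = 7.
  α_5 = 8: Horner steps 1 → 1, so m(8) = 1.
Codeword c = [6, 2, 3, 7, 1] ∈ F_11^5.


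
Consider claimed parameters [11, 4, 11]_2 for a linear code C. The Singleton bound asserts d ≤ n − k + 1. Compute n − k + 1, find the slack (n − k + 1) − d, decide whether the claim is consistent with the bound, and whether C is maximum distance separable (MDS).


Singleton RHS = n − k + 1 = 8, slack = -3, bound violated (no such code; not MDS).

Singleton bound: d ≤ n − k + 1.
Here n = 11, k = 4, so n − k + 1 = 8.
Given d = 11, check d ≤ 8: NO.
Slack = (n − k + 1) − d = -3.
The slack is negative: d = 11 exceeds n − k + 1 = 8 by 3, so the Singleton bound is violated and no linear [11, 4, 11]_2 code can exist. In particular it is not MDS (MDS requires d = n − k + 1 exactly).
Description: the claimed parameters are [11, 4, 11]_2; such a code would be impossible (violates the Singleton bound).


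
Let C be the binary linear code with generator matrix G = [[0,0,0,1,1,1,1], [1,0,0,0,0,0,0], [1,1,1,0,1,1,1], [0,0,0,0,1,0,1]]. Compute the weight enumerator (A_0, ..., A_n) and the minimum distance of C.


Weight distribution: A_0 = 1, A_1 = 1, A_2 = 2, A_3 = 4, A_4 = 3, A_5 = 3, A_6 = 2. Minimum distance d = 1.

Enumerate all 2^4 = 16 messages m ∈ F_2^4.
For each, compute codeword c = mG in F_2^7, then tally its weight.
  m = 0000 → c = 0000000, weight = 0.
  m = 1000 → c = 0001111, weight = 4.
  m = 0100 → c = 1000000, weight = 1.
  m = 1100 → c = 1001111, weight = 5.
  m = 0010 → c = 1110111, weight = 6.
  m = 1010 → c = 1111000, weight = 4.
  m = 0110 → c = 0110111, weight = 5.
  m = 1110 → c = 0111000, weight = 3.
  m = 0001 → c = 0000101, weight = 2.
  m = 1001 → c = 0001010, weight = 2.
  m = 0101 → c = 1000101, weight = 3.
  m = 1101 → c = 1001010, weight = 3.
  m = 0011 → c = 1110010, weight = 4.
  m = 1011 → c = 1111101, weight = 6.
  m = 0111 → c = 0110010, weight = 3.
  m = 1111 → c = 0111101, weight = 5.
Tally weights:
  weight 0: 1 codewords.
  weight 1: 1 codewords.
  weight 2: 2 codewords.
  weight 3: 4 codewords.
  weight 4: 3 codewords.
  weight 5: 3 codewords.
  weight 6: 2 codewords.
Minimum distance d = smallest w > 0 with A_w > 0 = 1.
Sanity: Σ A_w = 16 = 2^4 = 16 ✓.


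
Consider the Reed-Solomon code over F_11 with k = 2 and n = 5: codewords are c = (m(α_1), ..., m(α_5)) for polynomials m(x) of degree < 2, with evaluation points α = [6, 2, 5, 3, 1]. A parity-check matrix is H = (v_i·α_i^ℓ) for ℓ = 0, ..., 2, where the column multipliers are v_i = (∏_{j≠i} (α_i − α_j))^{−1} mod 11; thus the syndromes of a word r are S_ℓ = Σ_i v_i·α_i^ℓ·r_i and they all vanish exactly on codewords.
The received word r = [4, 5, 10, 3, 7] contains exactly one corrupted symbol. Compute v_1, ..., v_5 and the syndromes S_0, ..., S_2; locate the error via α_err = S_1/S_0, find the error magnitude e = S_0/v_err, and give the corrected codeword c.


S = (8, 4, 2), error at position 1, error magnitude e = 7, c = [8, 5, 10, 3, 7].

Step 1: column multipliers v_i = (∏_{j≠i}(α_i − α_j))^{−1} mod 11.
  i = 1 (α = 6): (6−2)(6−5)(6−3)(6−1) = 4·1·3·5 = 60 ≡ 5, so v_1 = 5^{−1} = 9 (mod 11).
  i = 2 (α = 2): (2−6)(2−5)(2−3)(2−1) = (−4)·(−3)·(−1)·1 = −12 ≡ 10, so v_2 = 10^{−1} = 10 (mod 11).
  i = 3 (α = 5): (5−6)(5−2)(5−3)(5−1) = (−1)·3·2·4 = −24 ≡ 9, so v_3 = 9^{−1} = 5 (mod 11).
  i = 4 (α = 3): (3−6)(3−2)(3−5)(3−1) = (−3)·1·(−2)·2 = 12 ≡ 1, so v_4 = 1^{−1} = 1 (mod 11).
  i = 5 (α = 1): (1−6)(1−2)(1−5)(1−3) = (−5)·(−1)·(−4)·(−2) = 40 ≡ 7, so v_5 = 7^{−1} = 8 (mod 11).
  v = [9, 10, 5, 1, 8].
Step 2: syndromes of r = [4, 5, 10, 3, 7] (all sums mod 11).
  S_0 = Σ v_i r_i = 9·4 + 10·5 + 5·10 + 1·3 + 8·7 = 195 ≡ 8.
  S_1 = Σ v_i α_i r_i = 9·6·4 + 10·2·5 + 5·5·10 + 1·3·3 + 8·1·7 = 631 ≡ 4.
  α_i^2 mod 11 = [3, 4, 3, 9, 1].
  S_2 = Σ v_i α_i^2 r_i = 9·3·4 + 10·4·5 + 5·3·10 + 1·9·3 + 8·1·7 = 541 ≡ 2.
  S = (8, 4, 2) ≠ 0, so r is not a codeword (an error is present).
Step 3: locate the error. For a single error e at position i, S_ℓ = v_i·e·α_i^ℓ, so α_err = S_1/S_0.
  S_0^{−1} = 8^{−1} = 7 (mod 11), so α_err = 4·7 = 28 ≡ 6 = α_1. Error position i = 1.
  Consistency check: S_2/S_1 = 2·3 = 6 ≡ 6 = α_err ✓ (single-error assumption holds).
Step 4: error magnitude e = S_0/v_1 = S_0·∏_{j≠1}(α_1 − α_j) = 8·5 = 40 ≡ 7 (mod 11).
Step 5: correct position 1: c_1 = r_1 − e = 4 − 7 ≡ 8 (mod 11). Hence c = [8, 5, 10, 3, 7].
  Check: interpolating c through the α_i gives m(x) = 9 + 9·x (degree < 2) with m(α_i) = c_i for every i, so c is indeed a codeword.


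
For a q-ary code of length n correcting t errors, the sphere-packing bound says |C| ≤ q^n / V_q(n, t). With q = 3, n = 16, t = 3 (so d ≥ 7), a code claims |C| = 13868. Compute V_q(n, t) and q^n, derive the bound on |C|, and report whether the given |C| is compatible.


V_q(n, t) = 4993, q^n = 43046721, Hamming bound = 8621, |C| = 13868 > bound (violated).

Step 1: Compute V_q(n, t) = Σ_{j=0}^3 C(n, j) (q−1)^j.
  j = 0: C(16,0)·(2)^0 = 1·1 = 1.
  j = 1: C(16,1)·(2)^1 = 16·2 = 32.
  j = 2: C(16,2)·(2)^2 = 120·4 = 480.
  j = 3: C(16,3)·(2)^3 = 560·8 = 4480.
  V_q(n, t) = 1 + 32 + 480 + 4480 = 4993.
Step 2: q^n = 3^16 = 43046721.
Step 3: Hamming bound ⌊q^n / V_q(n,t)⌋ = ⌊43046721/4993⌋ = 8621.
Step 4: Compare |C| = 13868 to 8621: violated.
The claimed |C| lies above the Hamming bound, so no 3-ary code of length 16 with d ≥ 7 can have 13868 codewords.


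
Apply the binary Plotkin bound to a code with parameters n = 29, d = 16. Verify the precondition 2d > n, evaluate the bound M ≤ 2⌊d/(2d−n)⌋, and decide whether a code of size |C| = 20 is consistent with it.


Plotkin bound M ≤ 10; given |C| = 20 > bound (violated).

Check applicability: 2d = 32, n = 29.
2d − n = 3 > 0, so Plotkin applies.
Compute d/(2d−n) = 16/3 ≈ 5.3333.
⌊d/(2d−n)⌋ = 5.
Plotkin bound: M ≤ 2·5 = 10.
Given |C| = 20, check: VIOLATED.
This |C| is above the Plotkin bound, so no binary code with n = 29, d = 16 and 20 codewords exists.


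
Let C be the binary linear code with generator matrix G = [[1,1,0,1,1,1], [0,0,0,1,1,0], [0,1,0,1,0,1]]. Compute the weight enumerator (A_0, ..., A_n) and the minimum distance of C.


Weight distribution: A_0 = 1, A_2 = 3, A_3 = 3, A_5 = 1. Minimum distance d = 2.

Enumerate all 2^3 = 8 messages m ∈ F_2^3.
For each, compute codeword c = mG in F_2^6, then tally its weight.
  m = 000 → c = 000000, weight = 0.
  m = 100 → c = 110111, weight = 5.
  m = 010 → c = 000110, weight = 2.
  m = 110 → c = 110001, weight = 3.
  m = 001 → c = 010101, weight = 3.
  m = 101 → c = 100010, weight = 2.
  m = 011 → c = 010011, weight = 3.
  m = 111 → c = 100100, weight = 2.
Tally weights:
  weight 0: 1 codewords.
  weight 2: 3 codewords.
  weight 3: 3 codewords.
  weight 5: 1 codewords.
Minimum distance d = smallest w > 0 with A_w > 0 = 2.
Sanity: Σ A_w = 8 = 2^3 = 8 ✓.


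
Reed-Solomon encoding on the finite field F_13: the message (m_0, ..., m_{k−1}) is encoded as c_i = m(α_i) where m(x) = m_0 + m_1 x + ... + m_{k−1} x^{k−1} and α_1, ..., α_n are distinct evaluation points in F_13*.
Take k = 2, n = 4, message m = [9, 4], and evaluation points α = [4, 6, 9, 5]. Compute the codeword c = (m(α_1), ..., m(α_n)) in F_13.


c = [12, 7, 6, 3]

Message polynomial: m(x) = 9 + 4·x (mod 13).
For each evaluation point α_i, compute m(α_i) mod 13:
  α_1 = 4: Horner steps 4 → 12, so m(4) = 12.
  α_2 = 6: Horner steps 4 → 7, so m(6) = 7.
  α_3 = 9: Horner steps 4 → 6, so m(9) = 6.
  α_4 = 5: Horner steps 4 → 3, so m(5) = 3.
Codeword c = [12, 7, 6, 3] ∈ F_13^4.


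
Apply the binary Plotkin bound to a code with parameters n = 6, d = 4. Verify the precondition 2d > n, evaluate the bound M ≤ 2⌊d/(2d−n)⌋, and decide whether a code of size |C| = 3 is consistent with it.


Plotkin bound M ≤ 4; given |C| = 3 ≤ bound (satisfied).

Check applicability: 2d = 8, n = 6.
2d − n = 2 > 0, so Plotkin applies.
Compute d/(2d−n) = 4/2 ≈ 2.0000.
⌊d/(2d−n)⌋ = 2.
Plotkin bound: M ≤ 2·2 = 4.
Given |C| = 3, check: satisfied.
This |C| is below the Plotkin bound.


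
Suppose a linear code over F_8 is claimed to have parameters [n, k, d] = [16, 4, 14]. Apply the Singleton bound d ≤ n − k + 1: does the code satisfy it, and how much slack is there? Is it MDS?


Singleton RHS = n − k + 1 = 13, slack = -1, bound violated (no such code; not MDS).

Singleton bound: d ≤ n − k + 1.
Here n = 16, k = 4, so n − k + 1 = 13.
Given d = 14, check d ≤ 13: NO.
Slack = (n − k + 1) − d = -1.
The slack is negative: d = 14 exceeds n − k + 1 = 13 by 1, so the Singleton bound is violated and no linear [16, 4, 14]_8 code can exist. In particular it is not MDS (MDS requires d = n − k + 1 exactly).
Description: the claimed parameters are [16, 4, 14]_8; such a code would be impossible (violates the Singleton bound).


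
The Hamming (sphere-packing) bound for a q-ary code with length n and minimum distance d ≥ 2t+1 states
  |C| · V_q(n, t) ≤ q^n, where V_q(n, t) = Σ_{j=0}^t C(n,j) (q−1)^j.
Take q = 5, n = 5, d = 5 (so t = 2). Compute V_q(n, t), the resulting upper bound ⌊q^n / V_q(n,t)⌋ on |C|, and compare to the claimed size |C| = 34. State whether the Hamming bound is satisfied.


V_q(n, t) = 181, q^n = 3125, Hamming bound = 17, |C| = 34 > bound (violated).

Step 1: Compute V_q(n, t) = Σ_{j=0}^2 C(n, j) (q−1)^j.
  j = 0: C(5,0)·(4)^0 = 1·1 = 1.
  j = 1: C(5,1)·(4)^1 = 5·4 = 20.
  j = 2: C(5,2)·(4)^2 = 10·16 = 160.
  V_q(n, t) = 1 + 20 + 160 = 181.
Step 2: q^n = 5^5 = 3125.
Step 3: Hamming bound ⌊q^n / V_q(n,t)⌋ = ⌊3125/181⌋ = 17.
Step 4: Compare |C| = 34 to 17: violated.
The claimed |C| lies above the Hamming bound, so no 5-ary code of length 5 with d ≥ 5 can have 34 codewords.


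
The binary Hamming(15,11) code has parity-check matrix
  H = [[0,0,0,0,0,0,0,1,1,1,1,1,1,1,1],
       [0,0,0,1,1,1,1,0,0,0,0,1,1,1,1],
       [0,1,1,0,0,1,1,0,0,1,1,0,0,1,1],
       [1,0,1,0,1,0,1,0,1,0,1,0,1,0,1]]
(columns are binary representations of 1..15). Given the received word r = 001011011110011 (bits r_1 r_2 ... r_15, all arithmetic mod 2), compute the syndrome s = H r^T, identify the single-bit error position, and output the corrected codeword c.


s = (0, 0, 0, 1)^T, error position = 1, corrected codeword c = 101011011110011

Compute s = H r^T mod 2 one row at a time:
  s_1 = 1 + 1 + 1 + 1 + 0 + 0 + 1 + 1 = 6 ≡ 0 (mod 2).
  s_2 = 0 + 1 + 1 + 0 + 0 + 0 + 1 + 1 = 4 ≡ 0 (mod 2).
  s_3 = 0 + 1 + 1 + 0 + 1 + 1 + 1 + 1 = 6 ≡ 0 (mod 2).
  s_4 = 0 + 1 + 1 + 0 + 1 + 1 + 0 + 1 = 5 ≡ 1 (mod 2).
s = (0, 0, 0, 1)^T — this equals column 1 of H (binary 0001), so error is at position 1.
Correct: flip bit 1 of r = 001011011110011 to get c = 101011011110011.


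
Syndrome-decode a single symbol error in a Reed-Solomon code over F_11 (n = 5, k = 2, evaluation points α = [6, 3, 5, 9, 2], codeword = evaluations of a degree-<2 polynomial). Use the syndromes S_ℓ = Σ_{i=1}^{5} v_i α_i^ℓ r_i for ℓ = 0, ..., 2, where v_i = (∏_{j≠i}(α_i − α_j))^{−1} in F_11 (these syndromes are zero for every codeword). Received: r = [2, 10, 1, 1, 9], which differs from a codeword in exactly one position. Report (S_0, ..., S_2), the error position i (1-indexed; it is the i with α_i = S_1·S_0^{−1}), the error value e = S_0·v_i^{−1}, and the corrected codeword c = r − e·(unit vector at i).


S = (2, 7, 8), error at position 4, error magnitude e = 7, c = [2, 10, 1, 5, 9].

Step 1: column multipliers v_i = (∏_{j≠i}(α_i − α_j))^{−1} mod 11.
  i = 1 (α = 6): (6−3)(6−5)(6−9)(6−2) = 3·1·(−3)·4 = −36 ≡ 8, so v_1 = 8^{−1} = 7 (mod 11).
  i = 2 (α = 3): (3−6)(3−5)(3−9)(3−2) = (−3)·(−2)·(−6)·1 = −36 ≡ 8, so v_2 = 8^{−1} = 7 (mod 11).
  i = 3 (α = 5): (5−6)(5−3)(5−9)(5−2) = (−1)·2·(−4)·3 = 24 ≡ 2, so v_3 = 2^{−1} = 6 (mod 11).
  i = 4 (α = 9): (9−6)(9−3)(9−5)(9−2) = 3·6·4·7 = 504 ≡ 9, so v_4 = 9^{−1} = 5 (mod 11).
  i = 5 (α = 2): (2−6)(2−3)(2−5)(2−9) = (−4)·(−1)·(−3)·(−7) = 84 ≡ 7, so v_5 = 7^{−1} = 8 (mod 11).
  v = [7, 7, 6, 5, 8].
Step 2: syndromes of r = [2, 10, 1, 1, 9] (all sums mod 11).
  S_0 = Σ v_i r_i = 7·2 + 7·10 + 6·1 + 5·1 + 8·9 = 167 ≡ 2.
  S_1 = Σ v_i α_i r_i = 7·6·2 + 7·3·10 + 6·5·1 + 5·9·1 + 8·2·9 = 513 ≡ 7.
  α_i^2 mod 11 = [3, 9, 3, 4, 4].
  S_2 = Σ v_i α_i^2 r_i = 7·3·2 + 7·9·10 + 6·3·1 + 5·4·1 + 8·4·9 = 998 ≡ 8.
  S = (2, 7, 8) ≠ 0, so r is not a codeword (an error is present).
Step 3: locate the error. For a single error e at position i, S_ℓ = v_i·e·α_i^ℓ, so α_err = S_1/S_0.
  S_0^{−1} = 2^{−1} = 6 (mod 11), so α_err = 7·6 = 42 ≡ 9 = α_4. Error position i = 4.
  Consistency check: S_2/S_1 = 8·8 = 64 ≡ 9 = α_err ✓ (single-error assumption holds).
Step 4: error magnitude e = S_0/v_4 = S_0·∏_{j≠4}(α_4 − α_j) = 2·9 = 18 ≡ 7 (mod 11).
Step 5: correct position 4: c_4 = r_4 − e = 1 − 7 ≡ 5 (mod 11). Hence c = [2, 10, 1, 5, 9].
  Check: interpolating c through the α_i gives m(x) = 7 + 1·x (degree < 2) with m(α_i) = c_i for every i, so c is indeed a codeword.


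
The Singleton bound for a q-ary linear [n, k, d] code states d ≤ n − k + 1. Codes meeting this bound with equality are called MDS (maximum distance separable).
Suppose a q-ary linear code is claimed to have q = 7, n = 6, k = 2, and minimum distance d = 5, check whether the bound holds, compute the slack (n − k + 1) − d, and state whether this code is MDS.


Singleton RHS = n − k + 1 = 5, slack = 0, bound satisfied, MDS.

Singleton bound: d ≤ n − k + 1.
Here n = 6, k = 2, so n − k + 1 = 5.
Given d = 5, check d ≤ 5: YES.
Slack = (n − k + 1) − d = 0.
The code is MDS (slack = 0).
Description: the claimed parameters are [6, 2, 5]_7; such a code would be MDS (meets Singleton bound).


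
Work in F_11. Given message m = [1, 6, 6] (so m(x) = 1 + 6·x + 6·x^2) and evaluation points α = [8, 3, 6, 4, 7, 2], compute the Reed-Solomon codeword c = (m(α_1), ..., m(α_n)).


c = [4, 7, 0, 0, 7, 4]

Message polynomial: m(x) = 1 + 6·x + 6·x^2 (mod 11).
For each evaluation point α_i, compute m(α_i) mod 11:
  α_1 = 8: Horner steps 6 → 10 → 4, so m(8) = 4.
  α_2 = 3: Horner steps 6 → 2 → 7, so m(3) = 7.
  α_3 = 6: Horner steps 6 → 9 → 0, so m(6) = 0.
  α_4 = 4: Horner steps 6 → 8 → 0, so m(4) = 0.
  α_5 = 7: Horner steps 6 → 4 → 7, so m(7) = 7.
  α_6 = 2: Horner steps 6 → 7 → 4, so m(2) = 4.
Codeword c = [4, 7, 0, 0, 7, 4] ∈ F_11^6.


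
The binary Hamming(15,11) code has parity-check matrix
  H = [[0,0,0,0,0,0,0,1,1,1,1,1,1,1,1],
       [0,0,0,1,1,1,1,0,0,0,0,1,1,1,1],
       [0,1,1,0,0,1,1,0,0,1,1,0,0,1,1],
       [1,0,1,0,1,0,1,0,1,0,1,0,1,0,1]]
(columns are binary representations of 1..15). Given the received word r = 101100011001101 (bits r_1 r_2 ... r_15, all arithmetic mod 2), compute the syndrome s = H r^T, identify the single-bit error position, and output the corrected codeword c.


s = (1, 0, 0, 1)^T, error position = 9, corrected codeword c = 101100010001101

Compute s = H r^T mod 2 one row at a time:
  s_1 = 1 + 1 + 0 + 0 + 1 + 1 + 0 + 1 = 5 ≡ 1 (mod 2).
  s_2 = 1 + 0 + 0 + 0 + 1 + 1 + 0 + 1 = 4 ≡ 0 (mod 2).
  s_3 = 0 + 1 + 0 + 0 + 0 + 0 + 0 + 1 = 2 ≡ 0 (mod 2).
  s_4 = 1 + 1 + 0 + 0 + 1 + 0 + 1 + 1 = 5 ≡ 1 (mod 2).
s = (1, 0, 0, 1)^T — this equals column 9 of H (binary 1001), so error is at position 9.
Correct: flip bit 9 of r = 101100011001101 to get c = 101100010001101.


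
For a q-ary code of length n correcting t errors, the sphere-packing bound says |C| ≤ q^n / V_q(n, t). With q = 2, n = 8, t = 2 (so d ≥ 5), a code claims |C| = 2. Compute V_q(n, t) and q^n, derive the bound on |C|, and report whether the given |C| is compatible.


V_q(n, t) = 37, q^n = 256, Hamming bound = 6, |C| = 2 ≤ bound (satisfied).

Step 1: Compute V_q(n, t) = Σ_{j=0}^2 C(n, j) (q−1)^j.
  j = 0: C(8,0)·(1)^0 = 1·1 = 1.
  j = 1: C(8,1)·(1)^1 = 8·1 = 8.
  j = 2: C(8,2)·(1)^2 = 28·1 = 28.
  V_q(n, t) = 1 + 8 + 28 = 37.
Step 2: q^n = 2^8 = 256.
Step 3: Hamming bound ⌊q^n / V_q(n,t)⌋ = ⌊256/37⌋ = 6.
Step 4: Compare |C| = 2 to 6: satisfied.
The claimed |C| lies below the Hamming bound.


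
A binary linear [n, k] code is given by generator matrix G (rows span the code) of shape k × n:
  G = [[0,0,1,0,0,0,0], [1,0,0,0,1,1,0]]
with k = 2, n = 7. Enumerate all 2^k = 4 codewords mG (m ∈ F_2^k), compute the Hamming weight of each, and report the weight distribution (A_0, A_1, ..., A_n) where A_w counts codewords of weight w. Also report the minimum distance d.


Weight distribution: A_0 = 1, A_1 = 1, A_3 = 1, A_4 = 1. Minimum distance d = 1.

Enumerate all 2^2 = 4 messages m ∈ F_2^2.
For each, compute codeword c = mG in F_2^7, then tally its weight.
  m = 00 → c = 0000000, weight = 0.
  m = 10 → c = 0010000, weight = 1.
  m = 01 → c = 1000110, weight = 3.
  m = 11 → c = 1010110, weight = 4.
Tally weights:
  weight 0: 1 codewords.
  weight 1: 1 codewords.
  weight 3: 1 codewords.
  weight 4: 1 codewords.
Minimum distance d = smallest w > 0 with A_w > 0 = 1.
Sanity: Σ A_w = 4 = 2^2 = 4 ✓.


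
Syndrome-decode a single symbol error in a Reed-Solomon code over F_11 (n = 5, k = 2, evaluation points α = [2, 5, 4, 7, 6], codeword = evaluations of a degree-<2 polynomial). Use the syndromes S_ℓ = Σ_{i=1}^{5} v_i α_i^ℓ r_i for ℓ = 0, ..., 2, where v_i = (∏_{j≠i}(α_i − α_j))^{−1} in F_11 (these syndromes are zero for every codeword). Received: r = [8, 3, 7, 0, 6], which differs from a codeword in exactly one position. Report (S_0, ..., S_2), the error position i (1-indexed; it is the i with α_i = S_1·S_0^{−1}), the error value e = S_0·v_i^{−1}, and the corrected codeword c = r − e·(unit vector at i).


S = (4, 9, 1), error at position 2, error magnitude e = 2, c = [8, 1, 7, 0, 6].

Step 1: column multipliers v_i = (∏_{j≠i}(α_i − α_j))^{−1} mod 11.
  i = 1 (α = 2): (2−5)(2−4)(2−7)(2−6) = (−3)·(−2)·(−5)·(−4) = 120 ≡ 10, so v_1 = 10^{−1} = 10 (mod 11).
  i = 2 (α = 5): (5−2)(5−4)(5−7)(5−6) = 3·1·(−2)·(−1) = 6 ≡ 6, so v_2 = 6^{−1} = 2 (mod 11).
  i = 3 (α = 4): (4−2)(4−5)(4−7)(4−6) = 2·(−1)·(−3)·(−2) = −12 ≡ 10, so v_3 = 10^{−1} = 10 (mod 11).
  i = 4 (α = 7): (7−2)(7−5)(7−4)(7−6) = 5·2·3·1 = 30 ≡ 8, so v_4 = 8^{−1} = 7 (mod 11).
  i = 5 (α = 6): (6−2)(6−5)(6−4)(6−7) = 4·1·2·(−1) = −8 ≡ 3, so v_5 = 3^{−1} = 4 (mod 11).
  v = [10, 2, 10, 7, 4].
Step 2: syndromes of r = [8, 3, 7, 0, 6] (all sums mod 11).
  S_0 = Σ v_i r_i = 10·8 + 2·3 + 10·7 + 7·0 + 4·6 = 180 ≡ 4.
  S_1 = Σ v_i α_i r_i = 10·2·8 + 2·5·3 + 10·4·7 + 7·7·0 + 4·6·6 = 614 ≡ 9.
  α_i^2 mod 11 = [4, 3, 5, 5, 3].
  S_2 = Σ v_i α_i^2 r_i = 10·4·8 + 2·3·3 + 10·5·7 + 7·5·0 + 4·3·6 = 760 ≡ 1.
  S = (4, 9, 1) ≠ 0, so r is not a codeword (an error is present).
Step 3: locate the error. For a single error e at position i, S_ℓ = v_i·e·α_i^ℓ, so α_err = S_1/S_0.
  S_0^{−1} = 4^{−1} = 3 (mod 11), so α_err = 9·3 = 27 ≡ 5 = α_2. Error position i = 2.
  Consistency check: S_2/S_1 = 1·5 = 5 ≡ 5 = α_err ✓ (single-error assumption holds).
Step 4: error magnitude e = S_0/v_2 = S_0·∏_{j≠2}(α_2 − α_j) = 4·6 = 24 ≡ 2 (mod 11).
Step 5: correct position 2: c_2 = r_2 − e = 3 − 2 ≡ 1 (mod 11). Hence c = [8, 1, 7, 0, 6].
  Check: interpolating c through the α_i gives m(x) = 9 + 5·x (degree < 2) with m(α_i) = c_i for every i, so c is indeed a codeword.
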